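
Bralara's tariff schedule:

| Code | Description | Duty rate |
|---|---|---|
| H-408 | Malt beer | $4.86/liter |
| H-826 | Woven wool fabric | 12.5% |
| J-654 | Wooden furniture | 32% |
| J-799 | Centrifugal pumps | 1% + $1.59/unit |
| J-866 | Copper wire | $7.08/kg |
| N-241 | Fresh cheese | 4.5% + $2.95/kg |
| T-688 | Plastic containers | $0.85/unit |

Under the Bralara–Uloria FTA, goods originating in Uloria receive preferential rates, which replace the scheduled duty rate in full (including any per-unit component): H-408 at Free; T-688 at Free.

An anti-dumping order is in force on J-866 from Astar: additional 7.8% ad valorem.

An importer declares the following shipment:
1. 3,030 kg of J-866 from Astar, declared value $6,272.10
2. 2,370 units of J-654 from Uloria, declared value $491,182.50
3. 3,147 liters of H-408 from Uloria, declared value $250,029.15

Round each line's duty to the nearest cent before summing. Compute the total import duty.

$179,120.02

Line 1 (J-866, Astar, 3,030 kg, $6,272.10):
Base rate for J-866 is $7.08/kg.
Additional duty on J-866 from Astar: +7.8% ad valorem. Applied ad valorem rate = 7.8%.
Duty = $6,272.10 × 7.8% + 3,030 × $7.08 = $21,941.62.
Line 2 (J-654, Uloria, 2,370 units, $491,182.50):
Base rate for J-654 is 32%.
Origin Uloria is the FTA partner but J-654 is not on the preference list; base rate stands.
Duty = $491,182.50 × 32% = $157,178.40.
Line 3 (H-408, Uloria, 3,147 liters, $250,029.15):
Base rate for H-408 is $4.86/liter.
Origin Uloria qualifies under the Bralara–Uloria agreement and H-408 is covered: preferential rate Free applies instead.
Duty = $250,029.15 × 0% = $0.00.
Total = $21,941.62 + $157,178.40 + $0.00 = $179,120.02.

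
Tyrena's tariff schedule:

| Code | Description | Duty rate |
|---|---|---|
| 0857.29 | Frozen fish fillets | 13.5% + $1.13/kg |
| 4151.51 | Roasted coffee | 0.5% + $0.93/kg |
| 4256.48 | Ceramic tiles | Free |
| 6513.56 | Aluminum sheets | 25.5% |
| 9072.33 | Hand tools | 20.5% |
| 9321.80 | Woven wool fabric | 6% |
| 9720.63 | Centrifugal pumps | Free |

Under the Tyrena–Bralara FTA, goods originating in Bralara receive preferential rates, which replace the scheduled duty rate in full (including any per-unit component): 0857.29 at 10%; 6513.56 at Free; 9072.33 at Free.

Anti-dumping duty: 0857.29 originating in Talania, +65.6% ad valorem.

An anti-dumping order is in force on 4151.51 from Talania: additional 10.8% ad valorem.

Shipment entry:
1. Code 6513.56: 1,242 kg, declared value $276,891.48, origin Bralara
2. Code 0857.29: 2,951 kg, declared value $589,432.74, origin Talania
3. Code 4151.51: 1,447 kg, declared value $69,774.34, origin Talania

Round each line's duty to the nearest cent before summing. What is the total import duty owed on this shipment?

$478,806.14

Line 1 (6513.56, Bralara, 1,242 kg, $276,891.48):
Base rate for 6513.56 is 25.5%.
Origin Bralara qualifies under the Tyrena–Bralara agreement and 6513.56 is covered: preferential rate Free applies instead.
Duty = $276,891.48 × 0% = $0.00.
Line 2 (0857.29, Talania, 2,951 kg, $589,432.74):
Base rate for 0857.29 is 13.5% + $1.13/kg.
0857.29 has an FTA preferential rate, but origin Talania is not Bralara; base rate stands.
Additional duty on 0857.29 from Talania: +65.6%. Applied ad valorem rate: 13.5% + 65.6% = 79.1%.
Duty = $589,432.74 × 79.1% + 2,951 × $1.13 = $469,575.93.
Line 3 (4151.51, Talania, 1,447 kg, $69,774.34):
Base rate for 4151.51 is 0.5% + $0.93/kg.
Additional duty on 4151.51 from Talania: +10.8%. Applied ad valorem rate: 0.5% + 10.8% = 11.3%.
Duty = $69,774.34 × 11.3% + 1,447 × $0.93 = $9,230.21.
Total = $0.00 + $469,575.93 + $9,230.21 = $478,806.14.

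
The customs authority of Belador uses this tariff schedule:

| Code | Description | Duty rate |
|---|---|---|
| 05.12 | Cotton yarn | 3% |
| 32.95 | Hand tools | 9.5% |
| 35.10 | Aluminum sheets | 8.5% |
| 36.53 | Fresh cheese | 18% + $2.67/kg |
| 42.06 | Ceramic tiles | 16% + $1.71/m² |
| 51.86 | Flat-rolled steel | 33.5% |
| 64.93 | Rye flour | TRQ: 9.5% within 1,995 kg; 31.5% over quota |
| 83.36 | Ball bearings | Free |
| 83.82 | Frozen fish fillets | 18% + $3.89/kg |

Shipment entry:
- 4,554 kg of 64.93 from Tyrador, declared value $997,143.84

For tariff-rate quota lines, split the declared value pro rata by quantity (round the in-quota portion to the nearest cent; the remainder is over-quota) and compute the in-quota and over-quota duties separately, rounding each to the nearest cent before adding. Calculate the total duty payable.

$217,998.76

Line 1 (64.93, Tyrador, 4,554 kg, $997,143.84):
Code 64.93 is under a tariff-rate quota (threshold 1,995 kg). In-quota: 1,995 kg at 9.5%; over-quota: 2,559 kg at 31.5%.
Pro-rata value split: in-quota = $997,143.84 × 1,995/4,554 = $436,825.20; over-quota = $997,143.84 − $436,825.20 = $560,318.64.
In-quota duty = $436,825.20 × 9.5% = $41,498.39. Over-quota duty = $560,318.64 × 31.5% = $176,500.37.
Line duty = $41,498.39 + $176,500.37 = $217,998.76.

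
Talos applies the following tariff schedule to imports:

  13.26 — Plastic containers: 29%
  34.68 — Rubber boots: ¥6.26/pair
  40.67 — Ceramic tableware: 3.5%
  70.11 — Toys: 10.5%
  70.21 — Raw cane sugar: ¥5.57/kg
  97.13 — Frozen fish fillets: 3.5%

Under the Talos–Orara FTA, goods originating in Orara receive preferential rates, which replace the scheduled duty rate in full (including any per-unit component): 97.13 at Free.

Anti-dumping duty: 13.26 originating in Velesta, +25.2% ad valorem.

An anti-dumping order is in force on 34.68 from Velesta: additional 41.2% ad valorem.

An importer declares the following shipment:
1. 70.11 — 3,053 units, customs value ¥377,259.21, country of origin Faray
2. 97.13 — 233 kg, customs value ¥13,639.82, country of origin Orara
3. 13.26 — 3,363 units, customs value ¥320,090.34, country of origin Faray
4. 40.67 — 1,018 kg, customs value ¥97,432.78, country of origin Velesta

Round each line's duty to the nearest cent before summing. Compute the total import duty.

¥135,848.57

Line 1 (70.11, Faray, 3,053 units, ¥377,259.21):
Base rate for 70.11 is 10.5%.
Duty = ¥377,259.21 × 10.5% = ¥39,612.22.
Line 2 (97.13, Orara, 233 kg, ¥13,639.82):
Base rate for 97.13 is 3.5%.
Origin Orara qualifies under the Talos–Orara agreement and 97.13 is covered: preferential rate Free applies instead.
Duty = ¥13,639.82 × 0% = ¥0.00.
Line 3 (13.26, Faray, 3,363 units, ¥320,090.34):
Base rate for 13.26 is 29%.
The additional-duty order on 13.26 targets Velesta, not Faray; it does not apply.
Duty = ¥320,090.34 × 29% = ¥92,826.20.
Line 4 (40.67, Velesta, 1,018 kg, ¥97,432.78):
Base rate for 40.67 is 3.5%.
Duty = ¥97,432.78 × 3.5% = ¥3,410.15.
Total = ¥39,612.22 + ¥0.00 + ¥92,826.20 + ¥3,410.15 = ¥135,848.57.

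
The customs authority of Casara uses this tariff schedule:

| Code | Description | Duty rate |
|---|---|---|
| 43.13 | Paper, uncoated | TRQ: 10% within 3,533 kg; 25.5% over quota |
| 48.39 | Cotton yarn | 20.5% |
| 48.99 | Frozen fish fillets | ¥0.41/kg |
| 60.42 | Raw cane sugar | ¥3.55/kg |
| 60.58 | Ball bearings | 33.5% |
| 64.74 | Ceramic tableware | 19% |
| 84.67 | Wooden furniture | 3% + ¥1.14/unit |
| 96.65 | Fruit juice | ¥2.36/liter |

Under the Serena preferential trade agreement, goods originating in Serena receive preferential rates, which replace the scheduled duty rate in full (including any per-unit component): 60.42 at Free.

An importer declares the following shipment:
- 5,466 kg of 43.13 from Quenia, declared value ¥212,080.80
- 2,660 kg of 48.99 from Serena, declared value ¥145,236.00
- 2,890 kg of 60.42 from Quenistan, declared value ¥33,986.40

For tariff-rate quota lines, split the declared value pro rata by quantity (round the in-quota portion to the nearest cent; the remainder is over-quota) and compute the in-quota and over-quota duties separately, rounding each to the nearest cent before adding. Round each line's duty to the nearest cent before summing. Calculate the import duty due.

Line 1 (43.13, Quenia, 5,466 kg, ¥212,080.80):
Code 43.13 is under a tariff-rate quota (threshold 3,533 kg). In-quota: 3,533 kg at 10%; over-quota: 1,933 kg at 25.5%.
Pro-rata value split: in-quota = ¥212,080.80 × 3,533/5,466 = ¥137,080.40; over-quota = ¥212,080.80 − ¥137,080.40 = ¥75,000.40.
In-quota duty = ¥137,080.40 × 10% = ¥13,708.04. Over-quota duty = ¥75,000.40 × 25.5% = ¥19,125.10.
Line duty = ¥13,708.04 + ¥19,125.10 = ¥32,833.14.
Line 2 (48.99, Serena, 2,660 kg, ¥145,236.00):
Base rate for 48.99 is ¥0.41/kg.
Origin Serena is the FTA partner but 48.99 is not on the preference list; base rate stands.
Duty = 2,660 × ¥0.41 = ¥1,090.60.
Line 3 (60.42, Quenistan, 2,890 kg, ¥33,986.40):
Base rate for 60.42 is ¥3.55/kg.
60.42 has an FTA preferential rate, but origin Quenistan is not Serena; base rate stands.
Duty = 2,890 × ¥3.55 = ¥10,259.50.
Total = ¥32,833.14 + ¥1,090.60 + ¥10,259.50 = ¥44,183.24.

¥44,183.24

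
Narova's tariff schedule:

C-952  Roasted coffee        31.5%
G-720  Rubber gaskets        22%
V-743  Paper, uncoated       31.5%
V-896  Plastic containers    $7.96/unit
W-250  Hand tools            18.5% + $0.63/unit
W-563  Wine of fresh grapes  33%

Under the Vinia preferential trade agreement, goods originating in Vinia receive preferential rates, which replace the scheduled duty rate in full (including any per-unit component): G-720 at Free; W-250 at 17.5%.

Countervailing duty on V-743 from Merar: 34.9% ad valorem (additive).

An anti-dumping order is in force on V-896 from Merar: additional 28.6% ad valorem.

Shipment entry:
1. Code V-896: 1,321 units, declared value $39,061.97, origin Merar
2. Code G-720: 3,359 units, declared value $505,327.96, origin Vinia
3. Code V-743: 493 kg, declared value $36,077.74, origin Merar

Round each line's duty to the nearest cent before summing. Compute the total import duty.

Line 1 (V-896, Merar, 1,321 units, $39,061.97):
Base rate for V-896 is $7.96/unit.
Additional duty on V-896 from Merar: +28.6% ad valorem. Applied ad valorem rate = 28.6%.
Duty = $39,061.97 × 28.6% + 1,321 × $7.96 = $21,686.88.
Line 2 (G-720, Vinia, 3,359 units, $505,327.96):
Base rate for G-720 is 22%.
Origin Vinia qualifies under the Narova–Vinia agreement and G-720 is covered: preferential rate Free applies instead.
Duty = $505,327.96 × 0% = $0.00.
Line 3 (V-743, Merar, 493 kg, $36,077.74):
Base rate for V-743 is 31.5%.
Additional duty on V-743 from Merar: +34.9%. Applied ad valorem rate: 31.5% + 34.9% = 66.4%.
Duty = $36,077.74 × 66.4% = $23,955.62.
Total = $21,686.88 + $0.00 + $23,955.62 = $45,642.50.

$45,642.50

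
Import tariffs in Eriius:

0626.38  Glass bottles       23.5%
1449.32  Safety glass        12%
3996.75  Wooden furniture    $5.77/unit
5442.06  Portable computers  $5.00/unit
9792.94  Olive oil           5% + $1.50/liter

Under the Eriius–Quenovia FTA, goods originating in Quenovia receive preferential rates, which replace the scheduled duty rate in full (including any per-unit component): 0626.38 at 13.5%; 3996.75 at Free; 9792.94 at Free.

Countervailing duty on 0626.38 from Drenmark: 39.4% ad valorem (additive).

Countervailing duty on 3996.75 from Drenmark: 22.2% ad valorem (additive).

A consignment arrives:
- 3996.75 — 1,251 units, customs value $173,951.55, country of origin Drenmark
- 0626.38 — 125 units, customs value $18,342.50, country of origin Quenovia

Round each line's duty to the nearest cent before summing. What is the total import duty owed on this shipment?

Line 1 (3996.75, Drenmark, 1,251 units, $173,951.55):
Base rate for 3996.75 is $5.77/unit.
3996.75 has an FTA preferential rate, but origin Drenmark is not Quenovia; base rate stands.
Additional duty on 3996.75 from Drenmark: +22.2% ad valorem. Applied ad valorem rate = 22.2%.
Duty = $173,951.55 × 22.2% + 1,251 × $5.77 = $45,835.51.
Line 2 (0626.38, Quenovia, 125 units, $18,342.50):
Base rate for 0626.38 is 23.5%.
Origin Quenovia qualifies under the Eriius–Quenovia agreement and 0626.38 is covered: preferential rate 13.5% applies instead.
The additional-duty order on 0626.38 targets Drenmark, not Quenovia; it does not apply.
Duty = $18,342.50 × 13.5% = $2,476.24.
Total = $45,835.51 + $2,476.24 = $48,311.75.

$48,311.75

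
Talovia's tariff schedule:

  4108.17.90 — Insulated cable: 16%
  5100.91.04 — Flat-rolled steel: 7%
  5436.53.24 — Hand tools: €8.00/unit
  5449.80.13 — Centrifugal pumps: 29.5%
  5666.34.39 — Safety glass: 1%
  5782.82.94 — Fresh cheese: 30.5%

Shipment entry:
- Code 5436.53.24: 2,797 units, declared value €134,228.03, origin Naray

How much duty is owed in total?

Line 1 (5436.53.24, Naray, 2,797 units, €134,228.03):
Base rate for 5436.53.24 is €8.00/unit.
Duty = 2,797 × €8.00 = €22,376.00.

€22,376.00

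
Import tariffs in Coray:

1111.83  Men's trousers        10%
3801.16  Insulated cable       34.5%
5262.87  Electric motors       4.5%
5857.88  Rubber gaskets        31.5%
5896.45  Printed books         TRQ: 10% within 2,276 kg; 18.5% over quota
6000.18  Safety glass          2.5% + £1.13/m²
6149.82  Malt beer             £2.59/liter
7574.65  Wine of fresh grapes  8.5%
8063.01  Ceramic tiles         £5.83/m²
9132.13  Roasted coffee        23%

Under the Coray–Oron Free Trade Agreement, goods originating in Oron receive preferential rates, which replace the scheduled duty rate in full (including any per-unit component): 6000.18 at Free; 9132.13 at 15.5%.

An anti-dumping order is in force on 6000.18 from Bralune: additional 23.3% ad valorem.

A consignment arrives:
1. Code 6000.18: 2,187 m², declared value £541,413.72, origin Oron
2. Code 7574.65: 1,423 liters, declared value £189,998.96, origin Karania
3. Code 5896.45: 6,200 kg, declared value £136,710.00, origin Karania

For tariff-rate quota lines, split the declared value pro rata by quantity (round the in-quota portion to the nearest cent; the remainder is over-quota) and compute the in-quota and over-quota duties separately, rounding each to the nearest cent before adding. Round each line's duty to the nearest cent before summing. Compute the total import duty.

Line 1 (6000.18, Oron, 2,187 m², £541,413.72):
Base rate for 6000.18 is 2.5% + £1.13/m².
Origin Oron qualifies under the Coray–Oron agreement and 6000.18 is covered: preferential rate Free applies instead.
The additional-duty order on 6000.18 targets Bralune, not Oron; it does not apply.
Duty = £541,413.72 × 0% = £0.00.
Line 2 (7574.65, Karania, 1,423 liters, £189,998.96):
Base rate for 7574.65 is 8.5%.
Duty = £189,998.96 × 8.5% = £16,149.91.
Line 3 (5896.45, Karania, 6,200 kg, £136,710.00):
Code 5896.45 is under a tariff-rate quota (threshold 2,276 kg). In-quota: 2,276 kg at 10%; over-quota: 3,924 kg at 18.5%.
Pro-rata value split: in-quota = £136,710.00 × 2,276/6,200 = £50,185.80; over-quota = £136,710.00 − £50,185.80 = £86,524.20.
In-quota duty = £50,185.80 × 10% = £5,018.58. Over-quota duty = £86,524.20 × 18.5% = £16,006.98.
Line duty = £5,018.58 + £16,006.98 = £21,025.56.
Total = £0.00 + £16,149.91 + £21,025.56 = £37,175.47.

£37,175.47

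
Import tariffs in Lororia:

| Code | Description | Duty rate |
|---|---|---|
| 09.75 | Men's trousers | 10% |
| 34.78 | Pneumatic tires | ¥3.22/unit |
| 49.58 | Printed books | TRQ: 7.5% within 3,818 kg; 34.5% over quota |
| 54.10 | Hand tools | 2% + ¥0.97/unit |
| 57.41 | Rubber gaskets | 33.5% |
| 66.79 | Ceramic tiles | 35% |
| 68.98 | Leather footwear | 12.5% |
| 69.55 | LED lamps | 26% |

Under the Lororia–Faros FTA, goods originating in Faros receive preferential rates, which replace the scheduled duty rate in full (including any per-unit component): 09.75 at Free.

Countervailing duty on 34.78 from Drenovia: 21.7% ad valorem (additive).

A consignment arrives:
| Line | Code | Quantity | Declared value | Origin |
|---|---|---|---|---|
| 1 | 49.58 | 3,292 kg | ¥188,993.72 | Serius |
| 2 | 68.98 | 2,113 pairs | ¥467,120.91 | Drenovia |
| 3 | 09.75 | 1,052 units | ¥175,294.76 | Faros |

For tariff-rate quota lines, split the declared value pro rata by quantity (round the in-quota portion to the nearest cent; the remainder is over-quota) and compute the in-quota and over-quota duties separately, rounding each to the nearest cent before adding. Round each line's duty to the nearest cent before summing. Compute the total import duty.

Line 1 (49.58, Serius, 3,292 kg, ¥188,993.72):
Code 49.58 is under a tariff-rate quota (threshold 3,818 kg). Quantity 3,292 kg is within the quota, so the in-quota rate 7.5% applies to the full value.
Duty = ¥188,993.72 × 7.5% = ¥14,174.53.
Line 2 (68.98, Drenovia, 2,113 pairs, ¥467,120.91):
Base rate for 68.98 is 12.5%.
Duty = ¥467,120.91 × 12.5% = ¥58,390.11.
Line 3 (09.75, Faros, 1,052 units, ¥175,294.76):
Base rate for 09.75 is 10%.
Origin Faros qualifies under the Lororia–Faros agreement and 09.75 is covered: preferential rate Free applies instead.
Duty = ¥175,294.76 × 0% = ¥0.00.
Total = ¥14,174.53 + ¥58,390.11 + ¥0.00 = ¥72,564.64.

¥72,564.64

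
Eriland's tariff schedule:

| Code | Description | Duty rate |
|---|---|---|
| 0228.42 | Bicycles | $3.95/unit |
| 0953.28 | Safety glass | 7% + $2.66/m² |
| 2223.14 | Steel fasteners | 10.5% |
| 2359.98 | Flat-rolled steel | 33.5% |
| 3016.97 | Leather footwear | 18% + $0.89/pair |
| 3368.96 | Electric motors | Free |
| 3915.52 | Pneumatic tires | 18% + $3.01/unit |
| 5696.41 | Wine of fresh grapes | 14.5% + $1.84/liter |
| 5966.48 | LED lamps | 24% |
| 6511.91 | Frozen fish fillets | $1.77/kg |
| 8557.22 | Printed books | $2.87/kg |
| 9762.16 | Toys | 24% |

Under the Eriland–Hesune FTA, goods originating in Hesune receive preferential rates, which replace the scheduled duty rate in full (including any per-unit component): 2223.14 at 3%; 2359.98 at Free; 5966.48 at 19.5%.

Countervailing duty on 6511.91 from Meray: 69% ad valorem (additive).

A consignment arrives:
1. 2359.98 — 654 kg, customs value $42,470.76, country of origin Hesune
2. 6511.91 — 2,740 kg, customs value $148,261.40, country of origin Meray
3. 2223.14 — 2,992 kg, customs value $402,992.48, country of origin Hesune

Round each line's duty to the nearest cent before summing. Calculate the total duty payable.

$119,239.94

Line 1 (2359.98, Hesune, 654 kg, $42,470.76):
Base rate for 2359.98 is 33.5%.
Origin Hesune qualifies under the Eriland–Hesune agreement and 2359.98 is covered: preferential rate Free applies instead.
Duty = $42,470.76 × 0% = $0.00.
Line 2 (6511.91, Meray, 2,740 kg, $148,261.40):
Base rate for 6511.91 is $1.77/kg.
Additional duty on 6511.91 from Meray: +69% ad valorem. Applied ad valorem rate = 69%.
Duty = $148,261.40 × 69% + 2,740 × $1.77 = $107,150.17.
Line 3 (2223.14, Hesune, 2,992 kg, $402,992.48):
Base rate for 2223.14 is 10.5%.
Origin Hesune qualifies under the Eriland–Hesune agreement and 2223.14 is covered: preferential rate 3% applies instead.
Duty = $402,992.48 × 3% = $12,089.77.
Total = $0.00 + $107,150.17 + $12,089.77 = $119,239.94.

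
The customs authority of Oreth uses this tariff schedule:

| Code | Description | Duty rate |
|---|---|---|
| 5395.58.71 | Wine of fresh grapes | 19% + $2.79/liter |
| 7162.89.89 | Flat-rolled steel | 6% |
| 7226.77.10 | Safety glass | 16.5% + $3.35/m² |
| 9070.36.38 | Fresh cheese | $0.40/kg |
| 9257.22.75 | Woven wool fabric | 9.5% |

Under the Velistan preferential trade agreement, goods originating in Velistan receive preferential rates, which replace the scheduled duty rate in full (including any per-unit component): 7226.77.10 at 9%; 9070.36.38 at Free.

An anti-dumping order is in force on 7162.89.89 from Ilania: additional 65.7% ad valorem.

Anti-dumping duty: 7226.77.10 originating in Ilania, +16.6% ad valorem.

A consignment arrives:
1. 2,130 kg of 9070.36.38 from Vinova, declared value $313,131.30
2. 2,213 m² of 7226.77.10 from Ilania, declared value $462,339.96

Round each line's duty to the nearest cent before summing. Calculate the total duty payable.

Line 1 (9070.36.38, Vinova, 2,130 kg, $313,131.30):
Base rate for 9070.36.38 is $0.40/kg.
9070.36.38 has an FTA preferential rate, but origin Vinova is not Velistan; base rate stands.
Duty = 2,130 × $0.40 = $852.00.
Line 2 (7226.77.10, Ilania, 2,213 m², $462,339.96):
Base rate for 7226.77.10 is 16.5% + $3.35/m².
7226.77.10 has an FTA preferential rate, but origin Ilania is not Velistan; base rate stands.
Additional duty on 7226.77.10 from Ilania: +16.6%. Applied ad valorem rate: 16.5% + 16.6% = 33.1%.
Duty = $462,339.96 × 33.1% + 2,213 × $3.35 = $160,448.08.
Total = $852.00 + $160,448.08 = $161,300.08.

$161,300.08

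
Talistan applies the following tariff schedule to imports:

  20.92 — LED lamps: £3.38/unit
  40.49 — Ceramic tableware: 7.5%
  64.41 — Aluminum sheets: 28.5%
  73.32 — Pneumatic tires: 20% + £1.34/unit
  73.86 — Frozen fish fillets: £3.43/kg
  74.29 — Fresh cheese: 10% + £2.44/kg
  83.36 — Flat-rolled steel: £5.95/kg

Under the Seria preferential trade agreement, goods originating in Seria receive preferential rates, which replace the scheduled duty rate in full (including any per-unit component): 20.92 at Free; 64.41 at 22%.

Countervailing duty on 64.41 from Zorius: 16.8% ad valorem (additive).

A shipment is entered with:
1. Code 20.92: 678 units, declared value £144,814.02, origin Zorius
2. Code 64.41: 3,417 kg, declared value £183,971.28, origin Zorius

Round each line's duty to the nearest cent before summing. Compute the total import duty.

£85,630.63

Line 1 (20.92, Zorius, 678 units, £144,814.02):
Base rate for 20.92 is £3.38/unit.
20.92 has an FTA preferential rate, but origin Zorius is not Seria; base rate stands.
Duty = 678 × £3.38 = £2,291.64.
Line 2 (64.41, Zorius, 3,417 kg, £183,971.28):
Base rate for 64.41 is 28.5%.
64.41 has an FTA preferential rate, but origin Zorius is not Seria; base rate stands.
Additional duty on 64.41 from Zorius: +16.8%. Applied ad valorem rate: 28.5% + 16.8% = 45.3%.
Duty = £183,971.28 × 45.3% = £83,338.99.
Total = £2,291.64 + £83,338.99 = £85,630.63.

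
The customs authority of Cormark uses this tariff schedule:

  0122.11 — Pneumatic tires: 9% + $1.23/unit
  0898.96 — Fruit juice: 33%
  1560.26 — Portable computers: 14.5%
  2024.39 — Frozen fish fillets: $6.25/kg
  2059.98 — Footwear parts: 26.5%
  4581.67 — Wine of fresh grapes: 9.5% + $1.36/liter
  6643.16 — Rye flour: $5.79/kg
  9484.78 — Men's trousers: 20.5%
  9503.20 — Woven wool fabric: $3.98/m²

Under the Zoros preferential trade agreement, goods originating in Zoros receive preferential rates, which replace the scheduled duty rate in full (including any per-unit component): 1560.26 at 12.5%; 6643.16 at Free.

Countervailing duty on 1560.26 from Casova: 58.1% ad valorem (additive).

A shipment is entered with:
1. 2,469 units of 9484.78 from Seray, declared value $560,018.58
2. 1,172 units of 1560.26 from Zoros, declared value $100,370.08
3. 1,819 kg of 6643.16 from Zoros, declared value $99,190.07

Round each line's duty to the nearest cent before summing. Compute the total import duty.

$127,350.07

Line 1 (9484.78, Seray, 2,469 units, $560,018.58):
Base rate for 9484.78 is 20.5%.
Duty = $560,018.58 × 20.5% = $114,803.81.
Line 2 (1560.26, Zoros, 1,172 units, $100,370.08):
Base rate for 1560.26 is 14.5%.
Origin Zoros qualifies under the Cormark–Zoros agreement and 1560.26 is covered: preferential rate 12.5% applies instead.
The additional-duty order on 1560.26 targets Casova, not Zoros; it does not apply.
Duty = $100,370.08 × 12.5% = $12,546.26.
Line 3 (6643.16, Zoros, 1,819 kg, $99,190.07):
Base rate for 6643.16 is $5.79/kg.
Origin Zoros qualifies under the Cormark–Zoros agreement and 6643.16 is covered: preferential rate Free applies instead.
Duty = $99,190.07 × 0% = $0.00.
Total = $114,803.81 + $12,546.26 + $0.00 = $127,350.07.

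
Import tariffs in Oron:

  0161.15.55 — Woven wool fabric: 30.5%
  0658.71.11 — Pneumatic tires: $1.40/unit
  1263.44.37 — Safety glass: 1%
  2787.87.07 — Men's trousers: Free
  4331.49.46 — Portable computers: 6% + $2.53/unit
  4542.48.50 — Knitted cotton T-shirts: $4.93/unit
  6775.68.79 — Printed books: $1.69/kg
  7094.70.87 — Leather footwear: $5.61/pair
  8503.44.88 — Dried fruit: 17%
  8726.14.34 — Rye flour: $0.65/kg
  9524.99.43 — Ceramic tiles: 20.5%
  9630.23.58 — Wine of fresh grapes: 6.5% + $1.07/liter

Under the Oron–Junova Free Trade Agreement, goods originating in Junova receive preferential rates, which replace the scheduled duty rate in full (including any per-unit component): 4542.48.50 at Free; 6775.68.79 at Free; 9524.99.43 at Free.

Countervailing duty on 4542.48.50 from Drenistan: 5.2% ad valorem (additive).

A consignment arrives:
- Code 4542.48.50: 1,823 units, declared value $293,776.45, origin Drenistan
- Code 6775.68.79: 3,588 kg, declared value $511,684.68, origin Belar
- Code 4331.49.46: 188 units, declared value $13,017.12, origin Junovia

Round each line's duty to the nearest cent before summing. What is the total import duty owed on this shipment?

Line 1 (4542.48.50, Drenistan, 1,823 units, $293,776.45):
Base rate for 4542.48.50 is $4.93/unit.
4542.48.50 has an FTA preferential rate, but origin Drenistan is not Junova; base rate stands.
Additional duty on 4542.48.50 from Drenistan: +5.2% ad valorem. Applied ad valorem rate = 5.2%.
Duty = $293,776.45 × 5.2% + 1,823 × $4.93 = $24,263.77.
Line 2 (6775.68.79, Belar, 3,588 kg, $511,684.68):
Base rate for 6775.68.79 is $1.69/kg.
6775.68.79 has an FTA preferential rate, but origin Belar is not Junova; base rate stands.
Duty = 3,588 × $1.69 = $6,063.72.
Line 3 (4331.49.46, Junovia, 188 units, $13,017.12):
Base rate for 4331.49.46 is 6% + $2.53/unit.
Duty = $13,017.12 × 6% + 188 × $2.53 = $1,256.67.
Total = $24,263.77 + $6,063.72 + $1,256.67 = $31,584.16.

$31,584.16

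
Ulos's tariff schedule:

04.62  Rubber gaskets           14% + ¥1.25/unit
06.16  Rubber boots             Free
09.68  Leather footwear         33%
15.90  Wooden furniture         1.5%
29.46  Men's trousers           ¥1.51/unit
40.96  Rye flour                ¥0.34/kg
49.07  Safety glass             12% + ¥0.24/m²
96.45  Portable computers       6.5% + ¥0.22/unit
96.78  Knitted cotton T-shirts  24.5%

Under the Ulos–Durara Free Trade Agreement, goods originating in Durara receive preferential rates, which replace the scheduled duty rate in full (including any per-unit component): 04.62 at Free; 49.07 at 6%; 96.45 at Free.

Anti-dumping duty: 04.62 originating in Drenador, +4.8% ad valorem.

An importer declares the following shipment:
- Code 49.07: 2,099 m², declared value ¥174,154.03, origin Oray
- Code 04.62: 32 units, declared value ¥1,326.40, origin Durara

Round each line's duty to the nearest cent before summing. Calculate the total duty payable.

¥21,402.24

Line 1 (49.07, Oray, 2,099 m², ¥174,154.03):
Base rate for 49.07 is 12% + ¥0.24/m².
49.07 has an FTA preferential rate, but origin Oray is not Durara; base rate stands.
Duty = ¥174,154.03 × 12% + 2,099 × ¥0.24 = ¥21,402.24.
Line 2 (04.62, Durara, 32 units, ¥1,326.40):
Base rate for 04.62 is 14% + ¥1.25/unit.
Origin Durara qualifies under the Ulos–Durara agreement and 04.62 is covered: preferential rate Free applies instead.
The additional-duty order on 04.62 targets Drenador, not Durara; it does not apply.
Duty = ¥1,326.40 × 0% = ¥0.00.
Total = ¥21,402.24 + ¥0.00 = ¥21,402.24.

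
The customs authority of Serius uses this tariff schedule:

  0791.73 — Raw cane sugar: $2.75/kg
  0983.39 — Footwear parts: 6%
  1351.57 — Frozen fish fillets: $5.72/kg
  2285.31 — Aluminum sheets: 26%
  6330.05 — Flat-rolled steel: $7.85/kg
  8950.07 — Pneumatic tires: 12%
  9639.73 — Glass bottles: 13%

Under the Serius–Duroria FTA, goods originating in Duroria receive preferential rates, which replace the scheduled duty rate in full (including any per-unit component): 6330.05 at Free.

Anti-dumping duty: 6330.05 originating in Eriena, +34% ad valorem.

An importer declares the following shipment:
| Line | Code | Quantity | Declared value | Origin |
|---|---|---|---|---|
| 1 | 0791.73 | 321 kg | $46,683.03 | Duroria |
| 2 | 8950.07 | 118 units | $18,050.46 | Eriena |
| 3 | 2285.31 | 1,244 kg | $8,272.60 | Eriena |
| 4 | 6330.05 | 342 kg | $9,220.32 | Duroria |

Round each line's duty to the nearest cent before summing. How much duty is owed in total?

Line 1 (0791.73, Duroria, 321 kg, $46,683.03):
Base rate for 0791.73 is $2.75/kg.
Origin Duroria is the FTA partner but 0791.73 is not on the preference list; base rate stands.
Duty = 321 × $2.75 = $882.75.
Line 2 (8950.07, Eriena, 118 units, $18,050.46):
Base rate for 8950.07 is 12%.
Duty = $18,050.46 × 12% = $2,166.06.
Line 3 (2285.31, Eriena, 1,244 kg, $8,272.60):
Base rate for 2285.31 is 26%.
Duty = $8,272.60 × 26% = $2,150.88.
Line 4 (6330.05, Duroria, 342 kg, $9,220.32):
Base rate for 6330.05 is $7.85/kg.
Origin Duroria qualifies under the Serius–Duroria agreement and 6330.05 is covered: preferential rate Free applies instead.
The additional-duty order on 6330.05 targets Eriena, not Duroria; it does not apply.
Duty = $9,220.32 × 0% = $0.00.
Total = $882.75 + $2,166.06 + $2,150.88 + $0.00 = $5,199.69.

$5,199.69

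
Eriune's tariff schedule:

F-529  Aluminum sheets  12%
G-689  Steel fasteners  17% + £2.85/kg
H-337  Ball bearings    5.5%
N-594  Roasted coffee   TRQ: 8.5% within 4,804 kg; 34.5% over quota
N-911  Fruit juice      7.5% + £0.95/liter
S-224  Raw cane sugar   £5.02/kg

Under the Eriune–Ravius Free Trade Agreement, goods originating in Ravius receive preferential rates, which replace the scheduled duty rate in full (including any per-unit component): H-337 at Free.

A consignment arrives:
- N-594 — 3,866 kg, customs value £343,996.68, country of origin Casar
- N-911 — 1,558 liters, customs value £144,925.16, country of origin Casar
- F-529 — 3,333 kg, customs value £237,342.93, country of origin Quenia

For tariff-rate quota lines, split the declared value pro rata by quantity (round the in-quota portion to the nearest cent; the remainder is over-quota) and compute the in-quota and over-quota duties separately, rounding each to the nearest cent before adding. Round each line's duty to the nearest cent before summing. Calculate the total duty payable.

Line 1 (N-594, Casar, 3,866 kg, £343,996.68):
Code N-594 is under a tariff-rate quota (threshold 4,804 kg). Quantity 3,866 kg is within the quota, so the in-quota rate 8.5% applies to the full value.
Duty = £343,996.68 × 8.5% = £29,239.72.
Line 2 (N-911, Casar, 1,558 liters, £144,925.16):
Base rate for N-911 is 7.5% + £0.95/liter.
Duty = £144,925.16 × 7.5% + 1,558 × £0.95 = £12,349.49.
Line 3 (F-529, Quenia, 3,333 kg, £237,342.93):
Base rate for F-529 is 12%.
Duty = £237,342.93 × 12% = £28,481.15.
Total = £29,239.72 + £12,349.49 + £28,481.15 = £70,070.36.

£70,070.36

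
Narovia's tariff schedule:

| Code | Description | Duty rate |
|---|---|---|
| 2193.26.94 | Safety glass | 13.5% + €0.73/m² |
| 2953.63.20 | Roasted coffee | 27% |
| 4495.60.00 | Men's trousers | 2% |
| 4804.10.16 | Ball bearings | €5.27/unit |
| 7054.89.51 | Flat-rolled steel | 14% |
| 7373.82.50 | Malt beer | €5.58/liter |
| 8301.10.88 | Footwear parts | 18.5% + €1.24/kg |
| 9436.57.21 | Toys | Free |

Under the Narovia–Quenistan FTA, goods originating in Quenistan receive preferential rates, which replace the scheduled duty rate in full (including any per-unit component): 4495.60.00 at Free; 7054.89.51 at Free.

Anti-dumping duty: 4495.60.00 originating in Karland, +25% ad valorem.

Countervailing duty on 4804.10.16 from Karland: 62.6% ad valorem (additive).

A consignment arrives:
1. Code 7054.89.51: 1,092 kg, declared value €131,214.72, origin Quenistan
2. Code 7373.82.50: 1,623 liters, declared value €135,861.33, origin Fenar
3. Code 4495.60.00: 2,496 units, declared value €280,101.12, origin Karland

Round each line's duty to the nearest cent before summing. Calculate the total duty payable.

€84,683.64

Line 1 (7054.89.51, Quenistan, 1,092 kg, €131,214.72):
Base rate for 7054.89.51 is 14%.
Origin Quenistan qualifies under the Narovia–Quenistan agreement and 7054.89.51 is covered: preferential rate Free applies instead.
Duty = €131,214.72 × 0% = €0.00.
Line 2 (7373.82.50, Fenar, 1,623 liters, €135,861.33):
Base rate for 7373.82.50 is €5.58/liter.
Duty = 1,623 × €5.58 = €9,056.34.
Line 3 (4495.60.00, Karland, 2,496 units, €280,101.12):
Base rate for 4495.60.00 is 2%.
4495.60.00 has an FTA preferential rate, but origin Karland is not Quenistan; base rate stands.
Additional duty on 4495.60.00 from Karland: +25%. Applied ad valorem rate: 2% + 25% = 27%.
Duty = €280,101.12 × 27% = €75,627.30.
Total = €0.00 + €9,056.34 + €75,627.30 = €84,683.64.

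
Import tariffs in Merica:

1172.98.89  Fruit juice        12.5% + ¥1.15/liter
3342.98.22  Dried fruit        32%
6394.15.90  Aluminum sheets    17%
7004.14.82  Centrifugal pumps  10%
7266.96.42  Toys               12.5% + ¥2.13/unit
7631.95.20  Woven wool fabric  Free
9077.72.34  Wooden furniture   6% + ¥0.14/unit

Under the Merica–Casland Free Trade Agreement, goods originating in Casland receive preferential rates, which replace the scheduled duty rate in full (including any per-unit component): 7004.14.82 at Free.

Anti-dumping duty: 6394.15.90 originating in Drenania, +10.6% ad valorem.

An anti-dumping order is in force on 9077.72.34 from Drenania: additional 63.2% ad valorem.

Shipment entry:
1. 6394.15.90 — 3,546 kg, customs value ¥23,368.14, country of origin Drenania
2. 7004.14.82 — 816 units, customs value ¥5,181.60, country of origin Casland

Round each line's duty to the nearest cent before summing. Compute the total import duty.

Line 1 (6394.15.90, Drenania, 3,546 kg, ¥23,368.14):
Base rate for 6394.15.90 is 17%.
Additional duty on 6394.15.90 from Drenania: +10.6%. Applied ad valorem rate: 17% + 10.6% = 27.6%.
Duty = ¥23,368.14 × 27.6% = ¥6,449.61.
Line 2 (7004.14.82, Casland, 816 units, ¥5,181.60):
Base rate for 7004.14.82 is 10%.
Origin Casland qualifies under the Merica–Casland agreement and 7004.14.82 is covered: preferential rate Free applies instead.
Duty = ¥5,181.60 × 0% = ¥0.00.
Total = ¥6,449.61 + ¥0.00 = ¥6,449.61.

¥6,449.61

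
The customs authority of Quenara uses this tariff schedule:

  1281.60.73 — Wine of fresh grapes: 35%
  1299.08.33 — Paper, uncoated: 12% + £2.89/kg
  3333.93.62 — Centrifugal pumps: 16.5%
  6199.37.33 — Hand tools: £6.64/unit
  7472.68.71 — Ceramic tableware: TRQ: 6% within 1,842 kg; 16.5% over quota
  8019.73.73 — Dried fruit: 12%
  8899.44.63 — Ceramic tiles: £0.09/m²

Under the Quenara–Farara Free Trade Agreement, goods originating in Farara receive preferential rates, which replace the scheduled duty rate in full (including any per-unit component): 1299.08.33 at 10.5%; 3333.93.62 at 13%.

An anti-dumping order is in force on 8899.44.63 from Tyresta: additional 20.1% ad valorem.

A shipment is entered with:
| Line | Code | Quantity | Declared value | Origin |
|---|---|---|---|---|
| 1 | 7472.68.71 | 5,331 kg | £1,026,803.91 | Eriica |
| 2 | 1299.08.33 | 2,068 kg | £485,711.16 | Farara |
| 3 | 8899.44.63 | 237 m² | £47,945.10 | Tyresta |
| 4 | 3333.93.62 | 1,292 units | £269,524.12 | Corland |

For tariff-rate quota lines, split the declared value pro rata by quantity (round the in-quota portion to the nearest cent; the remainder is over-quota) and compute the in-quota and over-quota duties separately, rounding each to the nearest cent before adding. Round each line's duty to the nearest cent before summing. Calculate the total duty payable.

Line 1 (7472.68.71, Eriica, 5,331 kg, £1,026,803.91):
Code 7472.68.71 is under a tariff-rate quota (threshold 1,842 kg). In-quota: 1,842 kg at 6%; over-quota: 3,489 kg at 16.5%.
Pro-rata value split: in-quota = £1,026,803.91 × 1,842/5,331 = £354,787.62; over-quota = £1,026,803.91 − £354,787.62 = £672,016.29.
In-quota duty = £354,787.62 × 6% = £21,287.26. Over-quota duty = £672,016.29 × 16.5% = £110,882.69.
Line duty = £21,287.26 + £110,882.69 = £132,169.95.
Line 2 (1299.08.33, Farara, 2,068 kg, £485,711.16):
Base rate for 1299.08.33 is 12% + £2.89/kg.
Origin Farara qualifies under the Quenara–Farara agreement and 1299.08.33 is covered: preferential rate 10.5% applies instead.
Duty = £485,711.16 × 10.5% = £50,999.67.
Line 3 (8899.44.63, Tyresta, 237 m², £47,945.10):
Base rate for 8899.44.63 is £0.09/m².
Additional duty on 8899.44.63 from Tyresta: +20.1% ad valorem. Applied ad valorem rate = 20.1%.
Duty = £47,945.10 × 20.1% + 237 × £0.09 = £9,658.30.
Line 4 (3333.93.62, Corland, 1,292 units, £269,524.12):
Base rate for 3333.93.62 is 16.5%.
3333.93.62 has an FTA preferential rate, but origin Corland is not Farara; base rate stands.
Duty = £269,524.12 × 16.5% = £44,471.48.
Total = £132,169.95 + £50,999.67 + £9,658.30 + £44,471.48 = £237,299.40.

£237,299.40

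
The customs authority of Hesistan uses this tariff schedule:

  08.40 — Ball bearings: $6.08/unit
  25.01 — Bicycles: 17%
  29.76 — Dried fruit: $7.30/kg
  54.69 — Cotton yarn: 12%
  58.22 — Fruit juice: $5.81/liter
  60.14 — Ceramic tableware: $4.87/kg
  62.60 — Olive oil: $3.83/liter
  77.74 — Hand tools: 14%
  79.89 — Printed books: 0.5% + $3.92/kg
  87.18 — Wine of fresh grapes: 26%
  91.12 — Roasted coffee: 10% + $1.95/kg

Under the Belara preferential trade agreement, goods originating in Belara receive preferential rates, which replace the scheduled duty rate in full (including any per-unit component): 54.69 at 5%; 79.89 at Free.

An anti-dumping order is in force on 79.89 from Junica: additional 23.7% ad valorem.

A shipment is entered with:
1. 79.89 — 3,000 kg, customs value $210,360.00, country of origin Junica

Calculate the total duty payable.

$62,667.12

Line 1 (79.89, Junica, 3,000 kg, $210,360.00):
Base rate for 79.89 is 0.5% + $3.92/kg.
79.89 has an FTA preferential rate, but origin Junica is not Belara; base rate stands.
Additional duty on 79.89 from Junica: +23.7%. Applied ad valorem rate: 0.5% + 23.7% = 24.2%.
Duty = $210,360.00 × 24.2% + 3,000 × $3.92 = $62,667.12.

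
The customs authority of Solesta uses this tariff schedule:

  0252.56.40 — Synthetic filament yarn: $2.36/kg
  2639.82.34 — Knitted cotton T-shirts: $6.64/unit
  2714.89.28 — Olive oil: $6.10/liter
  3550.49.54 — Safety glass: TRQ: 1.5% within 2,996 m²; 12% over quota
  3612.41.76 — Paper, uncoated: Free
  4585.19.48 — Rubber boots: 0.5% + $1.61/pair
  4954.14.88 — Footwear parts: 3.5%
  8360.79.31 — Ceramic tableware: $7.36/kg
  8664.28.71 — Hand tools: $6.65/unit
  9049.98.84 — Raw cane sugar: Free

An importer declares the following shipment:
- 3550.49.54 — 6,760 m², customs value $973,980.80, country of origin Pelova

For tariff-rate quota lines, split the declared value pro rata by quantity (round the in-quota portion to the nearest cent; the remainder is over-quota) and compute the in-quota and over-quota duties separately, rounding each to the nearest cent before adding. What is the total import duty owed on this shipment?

$71,553.01

Line 1 (3550.49.54, Pelova, 6,760 m², $973,980.80):
Code 3550.49.54 is under a tariff-rate quota (threshold 2,996 m²). In-quota: 2,996 m² at 1.5%; over-quota: 3,764 m² at 12%.
Pro-rata value split: in-quota = $973,980.80 × 2,996/6,760 = $431,663.68; over-quota = $973,980.80 − $431,663.68 = $542,317.12.
In-quota duty = $431,663.68 × 1.5% = $6,474.96. Over-quota duty = $542,317.12 × 12% = $65,078.05.
Line duty = $6,474.96 + $65,078.05 = $71,553.01.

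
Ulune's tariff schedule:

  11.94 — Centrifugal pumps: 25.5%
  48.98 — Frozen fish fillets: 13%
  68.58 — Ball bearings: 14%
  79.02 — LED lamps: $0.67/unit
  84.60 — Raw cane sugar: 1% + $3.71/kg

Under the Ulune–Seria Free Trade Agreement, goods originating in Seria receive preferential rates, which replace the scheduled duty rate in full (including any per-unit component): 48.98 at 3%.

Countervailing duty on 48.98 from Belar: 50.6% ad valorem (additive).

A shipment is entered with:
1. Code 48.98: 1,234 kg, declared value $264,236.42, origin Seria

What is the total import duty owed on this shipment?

$7,927.09

Line 1 (48.98, Seria, 1,234 kg, $264,236.42):
Base rate for 48.98 is 13%.
Origin Seria qualifies under the Ulune–Seria agreement and 48.98 is covered: preferential rate 3% applies instead.
The additional-duty order on 48.98 targets Belar, not Seria; it does not apply.
Duty = $264,236.42 × 3% = $7,927.09.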